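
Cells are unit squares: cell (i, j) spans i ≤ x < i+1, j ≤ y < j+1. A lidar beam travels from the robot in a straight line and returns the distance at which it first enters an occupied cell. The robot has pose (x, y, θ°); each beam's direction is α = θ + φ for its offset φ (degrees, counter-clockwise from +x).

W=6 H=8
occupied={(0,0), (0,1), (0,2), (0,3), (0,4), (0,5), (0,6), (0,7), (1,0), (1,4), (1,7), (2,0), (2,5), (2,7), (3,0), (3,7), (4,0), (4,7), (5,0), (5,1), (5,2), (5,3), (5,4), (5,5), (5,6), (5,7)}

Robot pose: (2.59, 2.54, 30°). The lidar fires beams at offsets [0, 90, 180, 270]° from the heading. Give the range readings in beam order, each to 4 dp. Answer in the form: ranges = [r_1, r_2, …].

ranges = [2.7828, 1.6859, 1.8360, 1.7782]

beam 1: φ=0°, α=30°
  direction (0.8660, 0.5000); cell (2,2); t to first gridline: x 0.4734, y 0.9200 (then +1.1547 / +2.0000)
    (3,2) via x @ 0.4734
    (3,3) via y @ 0.9200
    (4,3) via x @ 1.6281
    (5,3) via x @ 2.7828  # hit
  → r_1 = 2.7828
beam 2: φ=90°, α=120°
  direction (-0.5000, 0.8660); cell (2,2); t to first gridline: x 1.1800, y 0.5312 (then +2.0000 / +1.1547)
    (2,3) via y @ 0.5312
    (1,3) via x @ 1.1800
    (1,4) via y @ 1.6859  # hit
  → r_2 = 1.6859
beam 3: φ=180°, α=210°
  direction (-0.8660, -0.5000); cell (2,2); t to first gridline: x 0.6813, y 1.0800 (then +1.1547 / +2.0000)
    (1,2) via x @ 0.6813
    (1,1) via y @ 1.0800
    (0,1) via x @ 1.8360  # hit
  → r_3 = 1.8360
beam 4: φ=270°, α=300°
  direction (0.5000, -0.8660); cell (2,2); t to first gridline: x 0.8200, y 0.6235 (then +2.0000 / +1.1547)
    (2,1) via y @ 0.6235
    (3,1) via x @ 0.8200
    (3,0) via y @ 1.7782  # hit
  → r_4 = 1.7782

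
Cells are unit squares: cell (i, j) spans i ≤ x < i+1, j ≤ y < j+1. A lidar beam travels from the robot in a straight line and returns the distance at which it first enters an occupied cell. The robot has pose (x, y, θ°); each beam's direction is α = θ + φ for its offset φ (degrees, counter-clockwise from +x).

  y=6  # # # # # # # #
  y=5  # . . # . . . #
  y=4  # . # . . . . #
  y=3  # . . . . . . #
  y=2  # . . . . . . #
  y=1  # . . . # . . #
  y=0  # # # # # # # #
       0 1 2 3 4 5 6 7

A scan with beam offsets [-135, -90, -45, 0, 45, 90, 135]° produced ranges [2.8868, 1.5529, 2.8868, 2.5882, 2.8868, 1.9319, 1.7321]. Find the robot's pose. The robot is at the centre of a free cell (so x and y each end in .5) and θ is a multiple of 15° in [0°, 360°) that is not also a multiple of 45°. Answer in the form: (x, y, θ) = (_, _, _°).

(x, y, θ) = (4.5, 3.5, 15°)

Candidates: 27 free-cell centres × 16 headings = 432 poses. Raycast each; keep the one whose scan matches to 4 dp.
  (2.5, 5.5, 60°): beam 1 = 0.5176 ≠ 2.8868 ✗
  (2.5, 3.5, 60°): beam 1 = 2.5882 ≠ 2.8868 ✗
  (1.5, 2.5, 105°): beam 2 = 5.6940 ≠ 1.5529 ✗
  (1.5, 1.5, 300°): beam 1 = 0.5176 ≠ 2.8868 ✗
  …
  (4.5, 3.5, 15°): r_1=2.8868, r_2=1.5529, r_3=2.8868, r_4=2.5882, r_5=2.8868, r_6=1.9319, r_7=1.7321 — all match ✓
Only this pose fits every beam.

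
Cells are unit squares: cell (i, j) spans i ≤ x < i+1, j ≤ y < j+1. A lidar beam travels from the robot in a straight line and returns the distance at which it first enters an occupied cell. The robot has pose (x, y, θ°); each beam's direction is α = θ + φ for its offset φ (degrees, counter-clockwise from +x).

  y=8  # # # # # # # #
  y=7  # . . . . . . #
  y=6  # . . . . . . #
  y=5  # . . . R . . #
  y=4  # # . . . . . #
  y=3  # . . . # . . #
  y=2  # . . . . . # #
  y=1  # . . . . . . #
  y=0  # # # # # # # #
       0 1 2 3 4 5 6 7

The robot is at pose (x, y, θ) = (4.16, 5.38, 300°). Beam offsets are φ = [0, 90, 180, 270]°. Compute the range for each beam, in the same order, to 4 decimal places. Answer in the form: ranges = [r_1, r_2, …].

ranges = [1.5935, 3.2793, 3.0253, 2.4942]

beam 1: φ=0°, α=300°
  direction (0.5000, -0.8660); cell (4,5); t to first gridline: x 1.6800, y 0.4388 (then +2.0000 / +1.1547)
    (4,4) via y @ 0.4388
    (4,3) via y @ 1.5935  # hit
  → r_1 = 1.5935
beam 2: φ=90°, α=30°
  direction (0.8660, 0.5000); cell (4,5); t to first gridline: x 0.9699, y 1.2400 (then +1.1547 / +2.0000)
    (5,5) via x @ 0.9699
    (5,6) via y @ 1.2400
    (6,6) via x @ 2.1246
    (6,7) via y @ 3.2400
    (7,7) via x @ 3.2793  # hit
  → r_2 = 3.2793
beam 3: φ=180°, α=120°
  direction (-0.5000, 0.8660); cell (4,5); t to first gridline: x 0.3200, y 0.7159 (then +2.0000 / +1.1547)
    (3,5) via x @ 0.3200
    (3,6) via y @ 0.7159
    (3,7) via y @ 1.8706
    (2,7) via x @ 2.3200
    (2,8) via y @ 3.0253  # hit
  → r_3 = 3.0253
beam 4: φ=270°, α=210°
  direction (-0.8660, -0.5000); cell (4,5); t to first gridline: x 0.1848, y 0.7600 (then +1.1547 / +2.0000)
    (3,5) via x @ 0.1848
    (3,4) via y @ 0.7600
    (2,4) via x @ 1.3395
    (1,4) via x @ 2.4942  # hit
  → r_4 = 2.4942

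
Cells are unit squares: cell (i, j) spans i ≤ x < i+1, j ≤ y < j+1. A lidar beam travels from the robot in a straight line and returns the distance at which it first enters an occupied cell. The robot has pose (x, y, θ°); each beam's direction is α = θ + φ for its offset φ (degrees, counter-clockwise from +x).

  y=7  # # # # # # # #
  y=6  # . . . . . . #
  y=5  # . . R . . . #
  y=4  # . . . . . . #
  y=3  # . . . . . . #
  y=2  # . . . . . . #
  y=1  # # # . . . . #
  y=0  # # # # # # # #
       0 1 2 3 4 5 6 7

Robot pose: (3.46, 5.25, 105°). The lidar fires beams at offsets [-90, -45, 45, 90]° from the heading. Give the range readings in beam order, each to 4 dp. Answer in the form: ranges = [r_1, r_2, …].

ranges = [3.6649, 2.0207, 2.8406, 2.5468]

beam 1: φ=-90°, α=15°
  cosα=0.9659 sinα=0.2588 | (3,5) | tMaxX 0.5590 tMaxY 2.8978 | tΔX 1.0353 tΔY 3.8637
    t=0.5590 [x] (4,5)
    t=1.5943 [x] (5,5)
    t=2.6296 [x] (6,5)
    t=2.8978 [y] (6,6)
    t=3.6649 [x] (7,6) — stop
  → r_1 = 3.6649
beam 2: φ=-45°, α=60°
  cosα=0.5000 sinα=0.8660 | (3,5) | tMaxX 1.0800 tMaxY 0.8660 | tΔX 2.0000 tΔY 1.1547
    t=0.8660 [y] (3,6)
    t=1.0800 [x] (4,6)
    t=2.0207 [y] (4,7) — stop
  → r_2 = 2.0207
beam 3: φ=45°, α=150°
  cosα=-0.8660 sinα=0.5000 | (3,5) | tMaxX 0.5312 tMaxY 1.5000 | tΔX 1.1547 tΔY 2.0000
    t=0.5312 [x] (2,5)
    t=1.5000 [y] (2,6)
    t=1.6859 [x] (1,6)
    t=2.8406 [x] (0,6) — stop
  → r_3 = 2.8406
beam 4: φ=90°, α=195°
  cosα=-0.9659 sinα=-0.2588 | (3,5) | tMaxX 0.4762 tMaxY 0.9659 | tΔX 1.0353 tΔY 3.8637
    t=0.4762 [x] (2,5)
    t=0.9659 [y] (2,4)
    t=1.5115 [x] (1,4)
    t=2.5468 [x] (0,4) — stop
  → r_4 = 2.5468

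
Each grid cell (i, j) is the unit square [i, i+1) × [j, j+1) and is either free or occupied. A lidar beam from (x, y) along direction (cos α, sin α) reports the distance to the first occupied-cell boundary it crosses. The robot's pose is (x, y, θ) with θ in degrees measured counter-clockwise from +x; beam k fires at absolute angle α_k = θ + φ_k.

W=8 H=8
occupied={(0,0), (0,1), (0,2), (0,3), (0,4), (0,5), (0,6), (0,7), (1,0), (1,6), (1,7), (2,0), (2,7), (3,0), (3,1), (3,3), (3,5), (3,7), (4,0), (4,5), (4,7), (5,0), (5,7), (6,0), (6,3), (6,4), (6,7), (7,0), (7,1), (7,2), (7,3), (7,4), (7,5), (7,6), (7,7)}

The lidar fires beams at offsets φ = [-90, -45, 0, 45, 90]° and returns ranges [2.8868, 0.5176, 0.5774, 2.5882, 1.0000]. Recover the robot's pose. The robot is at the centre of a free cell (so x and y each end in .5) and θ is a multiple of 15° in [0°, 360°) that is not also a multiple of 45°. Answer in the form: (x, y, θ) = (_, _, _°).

The pose lattice has 29·16 = 464 candidates. Test each by forward raycasting.
  (4.5, 2.5, 60°): beam 2 = 1.9319 ≠ 0.5176 ✗
  (1.5, 3.5, 105°): beam 1 = 1.5529 ≠ 2.8868 ✗
  (1.5, 4.5, 15°): beam 1 = 3.6235 ≠ 2.8868 ✗
  (4.5, 6.5, 165°): beam 1 = 0.5176 ≠ 2.8868 ✗
  …
  (3.5, 4.5, 300°): r_1=2.8868, r_2=0.5176, r_3=0.5774, r_4=2.5882, r_5=1.0000 — all match ✓
Only this pose fits every beam.

(x, y, θ) = (3.5, 4.5, 300°)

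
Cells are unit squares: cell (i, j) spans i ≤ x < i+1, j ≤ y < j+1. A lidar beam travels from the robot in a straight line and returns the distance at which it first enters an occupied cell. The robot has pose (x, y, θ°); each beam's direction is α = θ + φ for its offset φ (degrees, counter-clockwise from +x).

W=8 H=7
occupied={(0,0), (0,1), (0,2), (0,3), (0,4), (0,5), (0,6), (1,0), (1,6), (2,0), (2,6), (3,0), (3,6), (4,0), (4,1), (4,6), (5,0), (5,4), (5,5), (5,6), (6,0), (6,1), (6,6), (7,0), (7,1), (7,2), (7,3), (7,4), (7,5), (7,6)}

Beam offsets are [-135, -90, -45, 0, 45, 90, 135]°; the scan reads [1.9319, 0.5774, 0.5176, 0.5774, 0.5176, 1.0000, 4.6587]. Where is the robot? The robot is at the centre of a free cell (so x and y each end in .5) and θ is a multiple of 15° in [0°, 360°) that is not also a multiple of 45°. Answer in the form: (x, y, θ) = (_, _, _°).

(x, y, θ) = (1.5, 5.5, 150°)

Candidates: 26 free-cell centres × 16 headings = 416 poses. Raycast each; keep the one whose scan matches to 4 dp.
  (1.5, 5.5, 255°): beam 1 = 0.5774 ≠ 1.9319 ✗
  (3.5, 5.5, 165°): beam 1 = 1.0000 ≠ 1.9319 ✗
  (4.5, 2.5, 150°): beam 1 = 2.5882 ≠ 1.9319 ✗
  (4.5, 3.5, 285°): beam 1 = 4.0415 ≠ 1.9319 ✗
  (6.5, 3.5, 75°): beam 1 = 1.0000 ≠ 1.9319 ✗
  …
  (1.5, 5.5, 150°): r_1=1.9319, r_2=0.5774, r_3=0.5176, r_4=0.5774, r_5=0.5176, r_6=1.0000, r_7=4.6587 — all match ✓
No second candidate reproduces the full scan.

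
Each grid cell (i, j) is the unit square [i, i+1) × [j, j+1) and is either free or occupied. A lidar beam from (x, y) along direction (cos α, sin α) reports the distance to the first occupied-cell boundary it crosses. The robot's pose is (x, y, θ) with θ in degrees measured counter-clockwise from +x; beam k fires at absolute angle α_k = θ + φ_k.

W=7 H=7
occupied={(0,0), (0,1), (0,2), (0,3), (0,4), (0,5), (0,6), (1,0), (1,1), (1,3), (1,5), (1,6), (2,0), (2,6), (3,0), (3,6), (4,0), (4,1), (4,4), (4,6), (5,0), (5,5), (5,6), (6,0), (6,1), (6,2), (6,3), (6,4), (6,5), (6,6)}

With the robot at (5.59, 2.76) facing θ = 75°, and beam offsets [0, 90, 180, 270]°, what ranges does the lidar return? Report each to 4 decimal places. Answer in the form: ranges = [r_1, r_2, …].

beam 1: φ=0°, α=75°
  d=(0.2588,0.9659)  start (5,2)  tX=1.5841 tY=0.2485  stride 1/|dx|=3.8637 1/|dy|=1.0353
    cross y-line → (5,3), t=0.2485
    cross y-line → (5,4), t=1.2837
    cross x-line → (6,4), t=1.5841 (wall)
  → r_1 = 1.5841
beam 2: φ=90°, α=165°
  d=(-0.9659,0.2588)  start (5,2)  tX=0.6108 tY=0.9273  stride 1/|dx|=1.0353 1/|dy|=3.8637
    cross x-line → (4,2), t=0.6108
    cross y-line → (4,3), t=0.9273
    cross x-line → (3,3), t=1.6461
    cross x-line → (2,3), t=2.6814
    cross x-line → (1,3), t=3.7166 (wall)
  → r_2 = 3.7166
beam 3: φ=180°, α=255°
  d=(-0.2588,-0.9659)  start (5,2)  tX=2.2796 tY=0.7868  stride 1/|dx|=3.8637 1/|dy|=1.0353
    cross y-line → (5,1), t=0.7868
    cross y-line → (5,0), t=1.8221 (wall)
  → r_3 = 1.8221
beam 4: φ=270°, α=345°
  d=(0.9659,-0.2588)  start (5,2)  tX=0.4245 tY=2.9364  stride 1/|dx|=1.0353 1/|dy|=3.8637
    cross x-line → (6,2), t=0.4245 (wall)
  → r_4 = 0.4245

ranges = [1.5841, 3.7166, 1.8221, 0.4245]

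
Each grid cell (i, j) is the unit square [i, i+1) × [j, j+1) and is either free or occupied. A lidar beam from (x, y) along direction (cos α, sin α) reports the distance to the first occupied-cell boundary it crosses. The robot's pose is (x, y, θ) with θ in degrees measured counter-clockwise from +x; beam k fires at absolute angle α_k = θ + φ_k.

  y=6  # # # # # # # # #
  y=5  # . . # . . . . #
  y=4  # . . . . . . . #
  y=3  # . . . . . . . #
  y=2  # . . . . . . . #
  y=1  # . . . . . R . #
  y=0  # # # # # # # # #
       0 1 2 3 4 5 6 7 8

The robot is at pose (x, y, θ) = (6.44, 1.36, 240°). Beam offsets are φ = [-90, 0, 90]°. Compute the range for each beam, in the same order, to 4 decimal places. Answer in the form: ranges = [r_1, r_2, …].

ranges = [6.2816, 0.4157, 0.7200]

beam 1: φ=-90°, α=150°
  direction (-0.8660, 0.5000); cell (6,1); t to first gridline: x 0.5081, y 1.2800 (then +1.1547 / +2.0000)
    (5,1) via x @ 0.5081
    (5,2) via y @ 1.2800
    (4,2) via x @ 1.6628
    (3,2) via x @ 2.8175
    (3,3) via y @ 3.2800
    (2,3) via x @ 3.9722
    (1,3) via x @ 5.1269
    (1,4) via y @ 5.2800
    (0,4) via x @ 6.2816  # hit
  → r_1 = 6.2816
beam 2: φ=0°, α=240°
  direction (-0.5000, -0.8660); cell (6,1); t to first gridline: x 0.8800, y 0.4157 (then +2.0000 / +1.1547)
    (6,0) via y @ 0.4157  # hit
  → r_2 = 0.4157
beam 3: φ=90°, α=330°
  direction (0.8660, -0.5000); cell (6,1); t to first gridline: x 0.6466, y 0.7200 (then +1.1547 / +2.0000)
    (7,1) via x @ 0.6466
    (7,0) via y @ 0.7200  # hit
  → r_3 = 0.7200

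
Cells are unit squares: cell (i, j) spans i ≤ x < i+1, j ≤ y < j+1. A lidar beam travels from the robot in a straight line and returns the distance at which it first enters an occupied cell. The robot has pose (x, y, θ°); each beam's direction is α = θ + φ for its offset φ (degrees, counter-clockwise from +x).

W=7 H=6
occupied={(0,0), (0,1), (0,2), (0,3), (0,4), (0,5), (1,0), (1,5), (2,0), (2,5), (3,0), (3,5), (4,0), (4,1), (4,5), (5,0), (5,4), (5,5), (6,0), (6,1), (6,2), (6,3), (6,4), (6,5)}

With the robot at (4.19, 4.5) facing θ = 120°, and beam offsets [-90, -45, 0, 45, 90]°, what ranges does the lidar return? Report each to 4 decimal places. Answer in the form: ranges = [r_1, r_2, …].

ranges = [0.9353, 0.5176, 0.5774, 1.9319, 3.6835]

beam 1: φ=-90°, α=30°
  cosα=0.8660 sinα=0.5000 | (4,4) | tMaxX 0.9353 tMaxY 1.0000 | tΔX 1.1547 tΔY 2.0000
    t=0.9353 [x] (5,4) — stop
  → r_1 = 0.9353
beam 2: φ=-45°, α=75°
  cosα=0.2588 sinα=0.9659 | (4,4) | tMaxX 3.1296 tMaxY 0.5176 | tΔX 3.8637 tΔY 1.0353
    t=0.5176 [y] (4,5) — stop
  → r_2 = 0.5176
beam 3: φ=0°, α=120°
  cosα=-0.5000 sinα=0.8660 | (4,4) | tMaxX 0.3800 tMaxY 0.5774 | tΔX 2.0000 tΔY 1.1547
    t=0.3800 [x] (3,4)
    t=0.5774 [y] (3,5) — stop
  → r_3 = 0.5774
beam 4: φ=45°, α=165°
  cosα=-0.9659 sinα=0.2588 | (4,4) | tMaxX 0.1967 tMaxY 1.9319 | tΔX 1.0353 tΔY 3.8637
    t=0.1967 [x] (3,4)
    t=1.2320 [x] (2,4)
    t=1.9319 [y] (2,5) — stop
  → r_4 = 1.9319
beam 5: φ=90°, α=210°
  cosα=-0.8660 sinα=-0.5000 | (4,4) | tMaxX 0.2194 tMaxY 1.0000 | tΔX 1.1547 tΔY 2.0000
    t=0.2194 [x] (3,4)
    t=1.0000 [y] (3,3)
    t=1.3741 [x] (2,3)
    t=2.5288 [x] (1,3)
    t=3.0000 [y] (1,2)
    t=3.6835 [x] (0,2) — stop
  → r_5 = 3.6835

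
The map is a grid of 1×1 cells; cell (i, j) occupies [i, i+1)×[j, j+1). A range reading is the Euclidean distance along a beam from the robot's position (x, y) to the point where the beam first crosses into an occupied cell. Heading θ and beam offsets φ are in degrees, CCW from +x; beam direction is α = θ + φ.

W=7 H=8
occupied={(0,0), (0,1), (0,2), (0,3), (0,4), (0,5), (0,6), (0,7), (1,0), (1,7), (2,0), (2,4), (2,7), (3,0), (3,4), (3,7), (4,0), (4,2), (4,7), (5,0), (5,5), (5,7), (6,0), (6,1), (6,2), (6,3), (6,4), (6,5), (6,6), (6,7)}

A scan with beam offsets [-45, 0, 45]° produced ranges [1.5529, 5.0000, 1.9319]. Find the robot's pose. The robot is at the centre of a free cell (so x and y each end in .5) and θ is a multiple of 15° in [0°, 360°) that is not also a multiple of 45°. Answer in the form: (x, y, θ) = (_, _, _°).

(x, y, θ) = (3.5, 6.5, 300°)

The pose lattice has 26·16 = 416 candidates. Test each by forward raycasting.
  (4.5, 3.5, 75°): beam 1 = 1.7321 ≠ 1.5529 ✗
  (3.5, 5.5, 15°): beam 1 = 2.8868 ≠ 1.5529 ✗
  (4.5, 6.5, 255°): beam 1 = 4.0415 ≠ 1.5529 ✗
  (5.5, 1.5, 255°): beam 1 = 1.0000 ≠ 1.5529 ✗
  …
  (3.5, 6.5, 300°): r_1=1.5529, r_2=5.0000, r_3=1.9319 — all match ✓
Only this pose fits every beam.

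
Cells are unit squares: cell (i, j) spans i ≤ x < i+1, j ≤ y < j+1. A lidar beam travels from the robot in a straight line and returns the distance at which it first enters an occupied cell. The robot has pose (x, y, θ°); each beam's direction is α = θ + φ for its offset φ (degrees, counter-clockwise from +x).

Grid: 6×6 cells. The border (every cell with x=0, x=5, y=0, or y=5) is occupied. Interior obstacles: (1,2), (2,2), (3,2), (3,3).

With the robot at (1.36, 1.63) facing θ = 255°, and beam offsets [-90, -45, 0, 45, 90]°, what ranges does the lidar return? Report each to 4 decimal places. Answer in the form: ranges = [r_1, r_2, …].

beam 1: φ=-90°, α=165°
  direction (-0.9659, 0.2588); cell (1,1); t to first gridline: x 0.3727, y 1.4296 (then +1.0353 / +3.8637)
    (0,1) via x @ 0.3727  # hit
  → r_1 = 0.3727
beam 2: φ=-45°, α=210°
  direction (-0.8660, -0.5000); cell (1,1); t to first gridline: x 0.4157, y 1.2600 (then +1.1547 / +2.0000)
    (0,1) via x @ 0.4157  # hit
  → r_2 = 0.4157
beam 3: φ=0°, α=255°
  direction (-0.2588, -0.9659); cell (1,1); t to first gridline: x 1.3909, y 0.6522 (then +3.8637 / +1.0353)
    (1,0) via y @ 0.6522  # hit
  → r_3 = 0.6522
beam 4: φ=45°, α=300°
  direction (0.5000, -0.8660); cell (1,1); t to first gridline: x 1.2800, y 0.7275 (then +2.0000 / +1.1547)
    (1,0) via y @ 0.7275  # hit
  → r_4 = 0.7275
beam 5: φ=90°, α=345°
  direction (0.9659, -0.2588); cell (1,1); t to first gridline: x 0.6626, y 2.4341 (then +1.0353 / +3.8637)
    (2,1) via x @ 0.6626
    (3,1) via x @ 1.6979
    (3,0) via y @ 2.4341  # hit
  → r_5 = 2.4341

ranges = [0.3727, 0.4157, 0.6522, 0.7275, 2.4341]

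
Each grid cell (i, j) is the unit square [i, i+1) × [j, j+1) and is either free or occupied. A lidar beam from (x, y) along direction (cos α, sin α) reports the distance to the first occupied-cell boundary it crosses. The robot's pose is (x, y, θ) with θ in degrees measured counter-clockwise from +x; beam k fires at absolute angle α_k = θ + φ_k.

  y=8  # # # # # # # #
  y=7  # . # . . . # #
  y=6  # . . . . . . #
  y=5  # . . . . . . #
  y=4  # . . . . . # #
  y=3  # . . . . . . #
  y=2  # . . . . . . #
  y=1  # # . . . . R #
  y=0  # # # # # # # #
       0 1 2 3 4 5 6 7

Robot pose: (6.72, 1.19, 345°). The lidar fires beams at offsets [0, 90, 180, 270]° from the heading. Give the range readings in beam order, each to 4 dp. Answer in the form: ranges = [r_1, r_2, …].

ranges = [0.2899, 1.0818, 5.9218, 0.1967]

beam 1: φ=0°, α=345°
  direction (0.9659, -0.2588); cell (6,1); t to first gridline: x 0.2899, y 0.7341 (then +1.0353 / +3.8637)
    (7,1) via x @ 0.2899  # hit
  → r_1 = 0.2899
beam 2: φ=90°, α=75°
  direction (0.2588, 0.9659); cell (6,1); t to first gridline: x 1.0818, y 0.8386 (then +3.8637 / +1.0353)
    (6,2) via y @ 0.8386
    (7,2) via x @ 1.0818  # hit
  → r_2 = 1.0818
beam 3: φ=180°, α=165°
  direction (-0.9659, 0.2588); cell (6,1); t to first gridline: x 0.7454, y 3.1296 (then +1.0353 / +3.8637)
    (5,1) via x @ 0.7454
    (4,1) via x @ 1.7807
    (3,1) via x @ 2.8160
    (3,2) via y @ 3.1296
    (2,2) via x @ 3.8512
    (1,2) via x @ 4.8865
    (0,2) via x @ 5.9218  # hit
  → r_3 = 5.9218
beam 4: φ=270°, α=255°
  direction (-0.2588, -0.9659); cell (6,1); t to first gridline: x 2.7819, y 0.1967 (then +3.8637 / +1.0353)
    (6,0) via y @ 0.1967  # hit
  → r_4 = 0.1967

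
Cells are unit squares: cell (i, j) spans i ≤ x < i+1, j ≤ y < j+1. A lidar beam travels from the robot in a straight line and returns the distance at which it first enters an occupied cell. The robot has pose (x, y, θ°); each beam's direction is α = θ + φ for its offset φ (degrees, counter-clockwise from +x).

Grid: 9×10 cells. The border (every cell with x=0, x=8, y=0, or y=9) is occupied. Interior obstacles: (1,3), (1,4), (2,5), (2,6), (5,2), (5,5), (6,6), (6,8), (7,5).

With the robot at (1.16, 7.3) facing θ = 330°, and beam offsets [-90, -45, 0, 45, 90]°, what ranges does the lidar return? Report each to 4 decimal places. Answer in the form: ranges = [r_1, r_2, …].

ranges = [0.3200, 2.3811, 0.9699, 5.0107, 1.9630]

beam 1: φ=-90°, α=240°
  direction (-0.5000, -0.8660); cell (1,7); t to first gridline: x 0.3200, y 0.3464 (then +2.0000 / +1.1547)
    (0,7) via x @ 0.3200  # hit
  → r_1 = 0.3200
beam 2: φ=-45°, α=285°
  direction (0.2588, -0.9659); cell (1,7); t to first gridline: x 3.2455, y 0.3106 (then +3.8637 / +1.0353)
    (1,6) via y @ 0.3106
    (1,5) via y @ 1.3459
    (1,4) via y @ 2.3811  # hit
  → r_2 = 2.3811
beam 3: φ=0°, α=330°
  direction (0.8660, -0.5000); cell (1,7); t to first gridline: x 0.9699, y 0.6000 (then +1.1547 / +2.0000)
    (1,6) via y @ 0.6000
    (2,6) via x @ 0.9699  # hit
  → r_3 = 0.9699
beam 4: φ=45°, α=15°
  direction (0.9659, 0.2588); cell (1,7); t to first gridline: x 0.8696, y 2.7046 (then +1.0353 / +3.8637)
    (2,7) via x @ 0.8696
    (3,7) via x @ 1.9049
    (3,8) via y @ 2.7046
    (4,8) via x @ 2.9402
    (5,8) via x @ 3.9755
    (6,8) via x @ 5.0107  # hit
  → r_4 = 5.0107
beam 5: φ=90°, α=60°
  direction (0.5000, 0.8660); cell (1,7); t to first gridline: x 1.6800, y 0.8083 (then +2.0000 / +1.1547)
    (1,8) via y @ 0.8083
    (2,8) via x @ 1.6800
    (2,9) via y @ 1.9630  # hit
  → r_5 = 1.9630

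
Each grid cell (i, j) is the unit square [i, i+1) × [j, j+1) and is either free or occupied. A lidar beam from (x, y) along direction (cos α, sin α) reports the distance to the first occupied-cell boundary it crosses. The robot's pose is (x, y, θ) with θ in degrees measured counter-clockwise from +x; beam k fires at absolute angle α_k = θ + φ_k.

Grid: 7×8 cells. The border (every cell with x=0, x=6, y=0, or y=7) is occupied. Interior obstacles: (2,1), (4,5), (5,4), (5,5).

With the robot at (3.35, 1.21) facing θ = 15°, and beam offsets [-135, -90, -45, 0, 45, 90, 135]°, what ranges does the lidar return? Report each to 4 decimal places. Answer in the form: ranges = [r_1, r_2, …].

beam 1: φ=-135°, α=240°
  direction (-0.5000, -0.8660); cell (3,1); t to first gridline: x 0.7000, y 0.2425 (then +2.0000 / +1.1547)
    (3,0) via y @ 0.2425  # hit
  → r_1 = 0.2425
beam 2: φ=-90°, α=285°
  direction (0.2588, -0.9659); cell (3,1); t to first gridline: x 2.5114, y 0.2174 (then +3.8637 / +1.0353)
    (3,0) via y @ 0.2174  # hit
  → r_2 = 0.2174
beam 3: φ=-45°, α=330°
  direction (0.8660, -0.5000); cell (3,1); t to first gridline: x 0.7506, y 0.4200 (then +1.1547 / +2.0000)
    (3,0) via y @ 0.4200  # hit
  → r_3 = 0.4200
beam 4: φ=0°, α=15°
  direction (0.9659, 0.2588); cell (3,1); t to first gridline: x 0.6729, y 3.0523 (then +1.0353 / +3.8637)
    (4,1) via x @ 0.6729
    (5,1) via x @ 1.7082
    (6,1) via x @ 2.7435  # hit
  → r_4 = 2.7435
beam 5: φ=45°, α=60°
  direction (0.5000, 0.8660); cell (3,1); t to first gridline: x 1.3000, y 0.9122 (then +2.0000 / +1.1547)
    (3,2) via y @ 0.9122
    (4,2) via x @ 1.3000
    (4,3) via y @ 2.0669
    (4,4) via y @ 3.2216
    (5,4) via x @ 3.3000  # hit
  → r_5 = 3.3000
beam 6: φ=90°, α=105°
  direction (-0.2588, 0.9659); cell (3,1); t to first gridline: x 1.3523, y 0.8179 (then +3.8637 / +1.0353)
    (3,2) via y @ 0.8179
    (2,2) via x @ 1.3523
    (2,3) via y @ 1.8531
    (2,4) via y @ 2.8884
    (2,5) via y @ 3.9237
    (2,6) via y @ 4.9590
    (1,6) via x @ 5.2160
    (1,7) via y @ 5.9942  # hit
  → r_6 = 5.9942
beam 7: φ=135°, α=150°
  direction (-0.8660, 0.5000); cell (3,1); t to first gridline: x 0.4041, y 1.5800 (then +1.1547 / +2.0000)
    (2,1) via x @ 0.4041  # hit
  → r_7 = 0.4041

ranges = [0.2425, 0.2174, 0.4200, 2.7435, 3.3000, 5.9942, 0.4041]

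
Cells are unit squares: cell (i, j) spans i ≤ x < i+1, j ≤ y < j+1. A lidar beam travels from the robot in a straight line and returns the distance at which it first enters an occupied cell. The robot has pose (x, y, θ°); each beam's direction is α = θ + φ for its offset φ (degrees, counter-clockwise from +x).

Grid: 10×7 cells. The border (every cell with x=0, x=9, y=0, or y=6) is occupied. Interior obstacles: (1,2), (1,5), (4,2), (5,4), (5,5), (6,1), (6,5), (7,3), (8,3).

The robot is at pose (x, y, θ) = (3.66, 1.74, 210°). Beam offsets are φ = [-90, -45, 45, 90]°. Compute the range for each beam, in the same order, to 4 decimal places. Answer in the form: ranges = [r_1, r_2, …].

ranges = [3.7643, 1.7186, 0.7661, 0.8545]

beam 1: φ=-90°, α=120°
  cosα=-0.5000 sinα=0.8660 | (3,1) | tMaxX 1.3200 tMaxY 0.3002 | tΔX 2.0000 tΔY 1.1547
    t=0.3002 [y] (3,2)
    t=1.3200 [x] (2,2)
    t=1.4549 [y] (2,3)
    t=2.6096 [y] (2,4)
    t=3.3200 [x] (1,4)
    t=3.7643 [y] (1,5) — stop
  → r_1 = 3.7643
beam 2: φ=-45°, α=165°
  cosα=-0.9659 sinα=0.2588 | (3,1) | tMaxX 0.6833 tMaxY 1.0046 | tΔX 1.0353 tΔY 3.8637
    t=0.6833 [x] (2,1)
    t=1.0046 [y] (2,2)
    t=1.7186 [x] (1,2) — stop
  → r_2 = 1.7186
beam 3: φ=45°, α=255°
  cosα=-0.2588 sinα=-0.9659 | (3,1) | tMaxX 2.5500 tMaxY 0.7661 | tΔX 3.8637 tΔY 1.0353
    t=0.7661 [y] (3,0) — stop
  → r_3 = 0.7661
beam 4: φ=90°, α=300°
  cosα=0.5000 sinα=-0.8660 | (3,1) | tMaxX 0.6800 tMaxY 0.8545 | tΔX 2.0000 tΔY 1.1547
    t=0.6800 [x] (4,1)
    t=0.8545 [y] (4,0) — stop
  → r_4 = 0.8545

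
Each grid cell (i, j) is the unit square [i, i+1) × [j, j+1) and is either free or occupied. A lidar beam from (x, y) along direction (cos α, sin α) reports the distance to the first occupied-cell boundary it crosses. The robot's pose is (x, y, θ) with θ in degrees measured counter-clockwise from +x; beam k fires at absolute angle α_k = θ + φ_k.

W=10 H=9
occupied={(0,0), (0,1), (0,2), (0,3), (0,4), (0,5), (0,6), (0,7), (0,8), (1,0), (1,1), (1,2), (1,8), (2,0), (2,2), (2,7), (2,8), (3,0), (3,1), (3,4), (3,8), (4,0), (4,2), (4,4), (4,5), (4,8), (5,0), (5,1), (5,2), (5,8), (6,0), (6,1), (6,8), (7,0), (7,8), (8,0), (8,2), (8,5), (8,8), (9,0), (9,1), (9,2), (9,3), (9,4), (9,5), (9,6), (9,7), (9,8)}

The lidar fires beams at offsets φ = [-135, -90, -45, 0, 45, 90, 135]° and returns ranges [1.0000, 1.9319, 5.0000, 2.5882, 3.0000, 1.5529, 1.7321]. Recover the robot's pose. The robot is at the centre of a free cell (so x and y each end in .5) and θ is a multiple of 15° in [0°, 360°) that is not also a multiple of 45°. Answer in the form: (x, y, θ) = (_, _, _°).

Candidates: 42 free-cell centres × 16 headings = 672 poses. Raycast each; keep the one whose scan matches to 4 dp.
  (8.5, 7.5, 120°): beam 1 = 0.5176 ≠ 1.0000 ✗
  (8.5, 3.5, 195°): beam 2 = 1.5529 ≠ 1.9319 ✗
  (4.5, 6.5, 105°): beam 1 = 5.1962 ≠ 1.0000 ✗
  (8.5, 7.5, 15°): beam 1 = 5.1962 ≠ 1.0000 ✗
  …
  (5.5, 6.5, 345°): r_1=1.0000, r_2=1.9319, r_3=5.0000, r_4=2.5882, r_5=3.0000, r_6=1.5529, r_7=1.7321 — all match ✓
No second candidate reproduces the full scan.

(x, y, θ) = (5.5, 6.5, 345°)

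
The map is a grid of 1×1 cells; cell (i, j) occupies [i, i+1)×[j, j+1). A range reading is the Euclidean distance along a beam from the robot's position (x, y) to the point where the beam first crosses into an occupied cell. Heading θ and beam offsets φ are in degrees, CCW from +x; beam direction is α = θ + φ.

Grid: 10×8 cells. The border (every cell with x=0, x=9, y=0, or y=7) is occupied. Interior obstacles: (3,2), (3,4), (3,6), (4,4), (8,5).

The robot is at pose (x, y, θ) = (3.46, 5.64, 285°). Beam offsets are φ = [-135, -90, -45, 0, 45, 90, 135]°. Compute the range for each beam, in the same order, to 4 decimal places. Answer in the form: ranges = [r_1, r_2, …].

beam 1: φ=-135°, α=150°
  direction (-0.8660, 0.5000); cell (3,5); t to first gridline: x 0.5312, y 0.7200 (then +1.1547 / +2.0000)
    (2,5) via x @ 0.5312
    (2,6) via y @ 0.7200
    (1,6) via x @ 1.6859
    (1,7) via y @ 2.7200  # hit
  → r_1 = 2.7200
beam 2: φ=-90°, α=195°
  direction (-0.9659, -0.2588); cell (3,5); t to first gridline: x 0.4762, y 2.4728 (then +1.0353 / +3.8637)
    (2,5) via x @ 0.4762
    (1,5) via x @ 1.5115
    (1,4) via y @ 2.4728
    (0,4) via x @ 2.5468  # hit
  → r_2 = 2.5468
beam 3: φ=-45°, α=240°
  direction (-0.5000, -0.8660); cell (3,5); t to first gridline: x 0.9200, y 0.7390 (then +2.0000 / +1.1547)
    (3,4) via y @ 0.7390  # hit
  → r_3 = 0.7390
beam 4: φ=0°, α=285°
  direction (0.2588, -0.9659); cell (3,5); t to first gridline: x 2.0864, y 0.6626 (then +3.8637 / +1.0353)
    (3,4) via y @ 0.6626  # hit
  → r_4 = 0.6626
beam 5: φ=45°, α=330°
  direction (0.8660, -0.5000); cell (3,5); t to first gridline: x 0.6235, y 1.2800 (then +1.1547 / +2.0000)
    (4,5) via x @ 0.6235
    (4,4) via y @ 1.2800  # hit
  → r_5 = 1.2800
beam 6: φ=90°, α=15°
  direction (0.9659, 0.2588); cell (3,5); t to first gridline: x 0.5590, y 1.3909 (then +1.0353 / +3.8637)
    (4,5) via x @ 0.5590
    (4,6) via y @ 1.3909
    (5,6) via x @ 1.5943
    (6,6) via x @ 2.6296
    (7,6) via x @ 3.6649
    (8,6) via x @ 4.7002
    (8,7) via y @ 5.2546  # hit
  → r_6 = 5.2546
beam 7: φ=135°, α=60°
  direction (0.5000, 0.8660); cell (3,5); t to first gridline: x 1.0800, y 0.4157 (then +2.0000 / +1.1547)
    (3,6) via y @ 0.4157  # hit
  → r_7 = 0.4157

ranges = [2.7200, 2.5468, 0.7390, 0.6626, 1.2800, 5.2546, 0.4157]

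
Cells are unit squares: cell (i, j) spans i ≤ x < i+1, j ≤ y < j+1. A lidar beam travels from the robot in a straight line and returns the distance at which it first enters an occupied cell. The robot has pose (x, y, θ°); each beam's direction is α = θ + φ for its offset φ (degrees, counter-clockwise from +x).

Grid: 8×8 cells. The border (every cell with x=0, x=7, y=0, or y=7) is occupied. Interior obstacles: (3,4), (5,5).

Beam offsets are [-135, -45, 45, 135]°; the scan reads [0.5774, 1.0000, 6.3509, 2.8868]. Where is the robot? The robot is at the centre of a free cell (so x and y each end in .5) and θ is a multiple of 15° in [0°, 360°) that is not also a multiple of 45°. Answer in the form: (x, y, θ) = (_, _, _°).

The pose lattice has 34·16 = 544 candidates. Test each by forward raycasting.
  (2.5, 5.5, 240°): beam 1 = 1.5529 ≠ 0.5774 ✗
  (4.5, 3.5, 285°): beam 1 = 1.0000 ≠ 0.5774 ✗
  (5.5, 3.5, 30°): beam 1 = 2.5882 ≠ 0.5774 ✗
  …
  (1.5, 4.5, 285°): r_1=0.5774, r_2=1.0000, r_3=6.3509, r_4=2.8868 — all match ✓
Only this pose fits every beam.

(x, y, θ) = (1.5, 4.5, 285°)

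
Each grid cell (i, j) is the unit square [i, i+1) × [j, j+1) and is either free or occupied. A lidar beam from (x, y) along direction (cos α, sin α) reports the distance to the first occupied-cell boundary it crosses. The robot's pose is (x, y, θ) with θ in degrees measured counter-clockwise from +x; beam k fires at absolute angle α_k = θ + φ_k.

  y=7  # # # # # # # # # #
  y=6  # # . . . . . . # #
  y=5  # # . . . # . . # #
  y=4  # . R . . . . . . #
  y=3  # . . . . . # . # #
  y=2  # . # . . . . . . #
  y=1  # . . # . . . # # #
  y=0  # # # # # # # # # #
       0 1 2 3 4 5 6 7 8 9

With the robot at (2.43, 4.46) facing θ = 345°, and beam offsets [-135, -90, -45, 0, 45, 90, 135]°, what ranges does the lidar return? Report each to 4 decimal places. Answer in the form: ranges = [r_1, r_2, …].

beam 1: φ=-135°, α=210°
  direction (-0.8660, -0.5000); cell (2,4); t to first gridline: x 0.4965, y 0.9200 (then +1.1547 / +2.0000)
    (1,4) via x @ 0.4965
    (1,3) via y @ 0.9200
    (0,3) via x @ 1.6512  # hit
  → r_1 = 1.6512
beam 2: φ=-90°, α=255°
  direction (-0.2588, -0.9659); cell (2,4); t to first gridline: x 1.6614, y 0.4762 (then +3.8637 / +1.0353)
    (2,3) via y @ 0.4762
    (2,2) via y @ 1.5115  # hit
  → r_2 = 1.5115
beam 3: φ=-45°, α=300°
  direction (0.5000, -0.8660); cell (2,4); t to first gridline: x 1.1400, y 0.5312 (then +2.0000 / +1.1547)
    (2,3) via y @ 0.5312
    (3,3) via x @ 1.1400
    (3,2) via y @ 1.6859
    (3,1) via y @ 2.8406  # hit
  → r_3 = 2.8406
beam 4: φ=0°, α=345°
  direction (0.9659, -0.2588); cell (2,4); t to first gridline: x 0.5901, y 1.7773 (then +1.0353 / +3.8637)
    (3,4) via x @ 0.5901
    (4,4) via x @ 1.6254
    (4,3) via y @ 1.7773
    (5,3) via x @ 2.6607
    (6,3) via x @ 3.6959  # hit
  → r_4 = 3.6959
beam 5: φ=45°, α=30°
  direction (0.8660, 0.5000); cell (2,4); t to first gridline: x 0.6582, y 1.0800 (then +1.1547 / +2.0000)
    (3,4) via x @ 0.6582
    (3,5) via y @ 1.0800
    (4,5) via x @ 1.8129
    (5,5) via x @ 2.9676  # hit
  → r_5 = 2.9676
beam 6: φ=90°, α=75°
  direction (0.2588, 0.9659); cell (2,4); t to first gridline: x 2.2023, y 0.5590 (then +3.8637 / +1.0353)
    (2,5) via y @ 0.5590
    (2,6) via y @ 1.5943
    (3,6) via x @ 2.2023
    (3,7) via y @ 2.6296  # hit
  → r_6 = 2.6296
beam 7: φ=135°, α=120°
  direction (-0.5000, 0.8660); cell (2,4); t to first gridline: x 0.8600, y 0.6235 (then +2.0000 / +1.1547)
    (2,5) via y @ 0.6235
    (1,5) via x @ 0.8600  # hit
  → r_7 = 0.8600

ranges = [1.6512, 1.5115, 2.8406, 3.6959, 2.9676, 2.6296, 0.8600]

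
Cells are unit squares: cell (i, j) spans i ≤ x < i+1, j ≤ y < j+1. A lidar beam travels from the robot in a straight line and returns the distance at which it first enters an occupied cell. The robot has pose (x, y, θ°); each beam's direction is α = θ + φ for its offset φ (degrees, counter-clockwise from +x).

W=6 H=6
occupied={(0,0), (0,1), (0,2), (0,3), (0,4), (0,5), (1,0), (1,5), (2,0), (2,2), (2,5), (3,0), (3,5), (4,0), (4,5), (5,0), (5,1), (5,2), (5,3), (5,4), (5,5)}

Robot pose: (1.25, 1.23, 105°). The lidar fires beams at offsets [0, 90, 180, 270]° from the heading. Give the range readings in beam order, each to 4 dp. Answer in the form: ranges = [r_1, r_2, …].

ranges = [0.9659, 0.2588, 0.2381, 3.8823]

beam 1: φ=0°, α=105°
  cosα=-0.2588 sinα=0.9659 | (1,1) | tMaxX 0.9659 tMaxY 0.7972 | tΔX 3.8637 tΔY 1.0353
    t=0.7972 [y] (1,2)
    t=0.9659 [x] (0,2) — stop
  → r_1 = 0.9659
beam 2: φ=90°, α=195°
  cosα=-0.9659 sinα=-0.2588 | (1,1) | tMaxX 0.2588 tMaxY 0.8887 | tΔX 1.0353 tΔY 3.8637
    t=0.2588 [x] (0,1) — stop
  → r_2 = 0.2588
beam 3: φ=180°, α=285°
  cosα=0.2588 sinα=-0.9659 | (1,1) | tMaxX 2.8978 tMaxY 0.2381 | tΔX 3.8637 tΔY 1.0353
    t=0.2381 [y] (1,0) — stop
  → r_3 = 0.2381
beam 4: φ=270°, α=15°
  cosα=0.9659 sinα=0.2588 | (1,1) | tMaxX 0.7765 tMaxY 2.9751 | tΔX 1.0353 tΔY 3.8637
    t=0.7765 [x] (2,1)
    t=1.8117 [x] (3,1)
    t=2.8470 [x] (4,1)
    t=2.9751 [y] (4,2)
    t=3.8823 [x] (5,2) — stop
  → r_4 = 3.8823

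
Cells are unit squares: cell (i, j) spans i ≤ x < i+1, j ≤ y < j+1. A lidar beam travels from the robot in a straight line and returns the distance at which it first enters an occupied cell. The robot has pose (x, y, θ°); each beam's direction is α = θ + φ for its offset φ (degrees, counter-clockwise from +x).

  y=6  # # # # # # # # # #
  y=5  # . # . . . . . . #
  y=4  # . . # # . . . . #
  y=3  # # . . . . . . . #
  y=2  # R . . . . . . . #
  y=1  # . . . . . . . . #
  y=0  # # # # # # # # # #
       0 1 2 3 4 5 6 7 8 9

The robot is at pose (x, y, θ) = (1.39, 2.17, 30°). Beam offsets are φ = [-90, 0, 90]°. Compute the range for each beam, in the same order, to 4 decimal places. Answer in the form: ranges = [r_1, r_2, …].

ranges = [1.3510, 3.6600, 0.7800]

beam 1: φ=-90°, α=300°
  dir = (cos 300°, sin 300°) = (0.5000, -0.8660); from cell (1,2)
  next x-line at t=1.2200, next y-line at t=0.1963; Δt_x=2.0000, Δt_y=1.1547
    y: enter (1,1) at t=0.1963
    x: enter (2,1) at t=1.2200
    y: enter (2,0) at t=1.3510 ← occupied
  → r_1 = 1.3510
beam 2: φ=0°, α=30°
  dir = (cos 30°, sin 30°) = (0.8660, 0.5000); from cell (1,2)
  next x-line at t=0.7044, next y-line at t=1.6600; Δt_x=1.1547, Δt_y=2.0000
    x: enter (2,2) at t=0.7044
    y: enter (2,3) at t=1.6600
    x: enter (3,3) at t=1.8591
    x: enter (4,3) at t=3.0138
    y: enter (4,4) at t=3.6600 ← occupied
  → r_2 = 3.6600
beam 3: φ=90°, α=120°
  dir = (cos 120°, sin 120°) = (-0.5000, 0.8660); from cell (1,2)
  next x-line at t=0.7800, next y-line at t=0.9584; Δt_x=2.0000, Δt_y=1.1547
    x: enter (0,2) at t=0.7800 ← occupied
  → r_3 = 0.7800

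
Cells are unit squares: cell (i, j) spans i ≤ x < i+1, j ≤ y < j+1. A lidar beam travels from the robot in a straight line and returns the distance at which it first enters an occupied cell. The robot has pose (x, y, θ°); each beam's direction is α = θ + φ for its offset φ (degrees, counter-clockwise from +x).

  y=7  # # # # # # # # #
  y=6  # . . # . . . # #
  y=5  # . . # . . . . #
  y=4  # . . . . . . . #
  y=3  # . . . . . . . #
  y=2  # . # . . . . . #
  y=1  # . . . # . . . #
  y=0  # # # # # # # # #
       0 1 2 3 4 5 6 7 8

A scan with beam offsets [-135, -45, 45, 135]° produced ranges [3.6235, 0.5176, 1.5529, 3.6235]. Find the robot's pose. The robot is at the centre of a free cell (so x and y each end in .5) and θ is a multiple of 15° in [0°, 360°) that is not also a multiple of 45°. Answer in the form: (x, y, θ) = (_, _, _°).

Candidates: 37 free-cell centres × 16 headings = 592 poses. Raycast each; keep the one whose scan matches to 4 dp.
  (3.5, 3.5, 120°): beam 1 = 4.6587 ≠ 3.6235 ✗
  (3.5, 1.5, 240°): beam 1 = 5.6940 ≠ 3.6235 ✗
  (1.5, 1.5, 75°): beam 1 = 0.5774 ≠ 3.6235 ✗
  …
  (7.5, 4.5, 30°): r_1=3.6235, r_2=0.5176, r_3=1.5529, r_4=3.6235 — all match ✓
No second candidate reproduces the full scan.

(x, y, θ) = (7.5, 4.5, 30°)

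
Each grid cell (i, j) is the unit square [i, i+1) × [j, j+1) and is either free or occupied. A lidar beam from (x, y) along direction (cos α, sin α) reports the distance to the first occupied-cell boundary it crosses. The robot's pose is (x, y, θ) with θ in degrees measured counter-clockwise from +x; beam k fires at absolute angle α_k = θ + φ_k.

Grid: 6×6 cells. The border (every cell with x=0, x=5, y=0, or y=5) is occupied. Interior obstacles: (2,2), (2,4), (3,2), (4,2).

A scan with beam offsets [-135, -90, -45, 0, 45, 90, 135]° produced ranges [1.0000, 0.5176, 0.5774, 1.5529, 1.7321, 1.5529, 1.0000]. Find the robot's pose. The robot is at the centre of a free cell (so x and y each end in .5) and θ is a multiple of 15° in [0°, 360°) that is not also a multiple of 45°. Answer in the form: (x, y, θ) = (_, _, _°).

(x, y, θ) = (3.5, 3.5, 345°)

Candidates: 12 free-cell centres × 16 headings = 192 poses. Raycast each; keep the one whose scan matches to 4 dp.
  (1.5, 3.5, 330°): beam 1 = 0.5176 ≠ 1.0000 ✗
  (3.5, 3.5, 150°): beam 1 = 1.5529 ≠ 1.0000 ✗
  (1.5, 3.5, 240°): beam 1 = 1.5529 ≠ 1.0000 ✗
  …
  (3.5, 3.5, 345°): r_1=1.0000, r_2=0.5176, r_3=0.5774, r_4=1.5529, r_5=1.7321, r_6=1.5529, r_7=1.0000 — all match ✓
No second candidate reproduces the full scan.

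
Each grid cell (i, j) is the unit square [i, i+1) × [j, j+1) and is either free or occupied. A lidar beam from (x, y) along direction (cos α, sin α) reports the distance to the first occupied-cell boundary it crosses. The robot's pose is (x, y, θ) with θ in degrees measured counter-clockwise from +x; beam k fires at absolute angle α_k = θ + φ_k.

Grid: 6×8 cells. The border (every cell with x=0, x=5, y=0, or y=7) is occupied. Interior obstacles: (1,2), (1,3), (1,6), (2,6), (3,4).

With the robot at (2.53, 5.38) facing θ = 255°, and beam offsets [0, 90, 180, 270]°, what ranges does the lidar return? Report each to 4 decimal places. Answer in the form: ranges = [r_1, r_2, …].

beam 1: φ=0°, α=255°
  dir = (cos 255°, sin 255°) = (-0.2588, -0.9659); from cell (2,5)
  next x-line at t=2.0478, next y-line at t=0.3934; Δt_x=3.8637, Δt_y=1.0353
    y: enter (2,4) at t=0.3934
    y: enter (2,3) at t=1.4287
    x: enter (1,3) at t=2.0478 ← occupied
  → r_1 = 2.0478
beam 2: φ=90°, α=345°
  dir = (cos 345°, sin 345°) = (0.9659, -0.2588); from cell (2,5)
  next x-line at t=0.4866, next y-line at t=1.4682; Δt_x=1.0353, Δt_y=3.8637
    x: enter (3,5) at t=0.4866
    y: enter (3,4) at t=1.4682 ← occupied
  → r_2 = 1.4682
beam 3: φ=180°, α=75°
  dir = (cos 75°, sin 75°) = (0.2588, 0.9659); from cell (2,5)
  next x-line at t=1.8159, next y-line at t=0.6419; Δt_x=3.8637, Δt_y=1.0353
    y: enter (2,6) at t=0.6419 ← occupied
  → r_3 = 0.6419
beam 4: φ=270°, α=165°
  dir = (cos 165°, sin 165°) = (-0.9659, 0.2588); from cell (2,5)
  next x-line at t=0.5487, next y-line at t=2.3955; Δt_x=1.0353, Δt_y=3.8637
    x: enter (1,5) at t=0.5487
    x: enter (0,5) at t=1.5840 ← occupied
  → r_4 = 1.5840

ranges = [2.0478, 1.4682, 0.6419, 1.5840]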